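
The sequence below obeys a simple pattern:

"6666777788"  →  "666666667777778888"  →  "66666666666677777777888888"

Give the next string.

6666666666666666777777777788888888

The n-th term is 4n 6's then 2n+2 7's then 2n 8's (n = 1, 2, …).
At n = 4 the blocks have lengths 16, 10, 8.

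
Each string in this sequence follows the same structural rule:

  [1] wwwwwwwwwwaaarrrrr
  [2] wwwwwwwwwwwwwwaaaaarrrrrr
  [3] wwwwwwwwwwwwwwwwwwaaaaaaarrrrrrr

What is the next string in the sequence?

wwwwwwwwwwwwwwwwwwwwwwaaaaaaaaarrrrrrrr

The n-th term is 4n+2 w's then 2n-1 a's then n+3 r's, where the shown terms are n = 2, 3, 4.
Setting n = 5 gives 22, 9, 8 characters in each block.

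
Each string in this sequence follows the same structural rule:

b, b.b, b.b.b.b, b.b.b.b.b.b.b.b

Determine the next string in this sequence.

Each string is two copies of the previous one joined by '.'.
So the next term is two copies of b.b.b.b.b.b.b.b with '.' between the halves.

b.b.b.b.b.b.b.b.b.b.b.b.b.b.b.b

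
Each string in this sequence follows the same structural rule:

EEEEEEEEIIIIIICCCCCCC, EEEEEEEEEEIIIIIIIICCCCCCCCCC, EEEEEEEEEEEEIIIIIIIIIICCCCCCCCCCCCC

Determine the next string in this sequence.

Reading off run lengths: E runs 8, 10, 12; I runs 6, 8, 10; C runs 7, 10, 13 — each is linear in n, where the shown terms are n = 3, 4, 5.
For the next term, n = 6, so the run lengths are 14, 12, 16.

EEEEEEEEEEEEEEIIIIIIIIIIIICCCCCCCCCCCCCCCC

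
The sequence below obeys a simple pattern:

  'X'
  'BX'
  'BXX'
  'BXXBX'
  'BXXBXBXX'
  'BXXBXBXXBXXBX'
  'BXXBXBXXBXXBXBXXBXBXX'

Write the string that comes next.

BXXBXBXXBXXBXBXXBXBXXBXXBXBXXBXXBX

Each term (from the third on) is the previous term followed by the one before it: term 3 = BX·X = BXX.
The next term joins BXXBXBXXBXXBXBXXBXBXX and BXXBXBXXBXXBX.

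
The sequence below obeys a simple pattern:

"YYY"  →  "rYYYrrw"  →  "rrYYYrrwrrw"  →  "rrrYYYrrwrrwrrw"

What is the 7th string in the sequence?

Every step adds r to the front and rrw to the end of the previous string.
From rrrYYYrrwrrwrrw, 3 further steps: rrrYYYrrwrrwrrw → rrrrYYYrrwrrwrrwrrw → rrrrrYYYrrwrrwrrwrrwrrw → (answer).

rrrrrrYYYrrwrrwrrwrrwrrwrrw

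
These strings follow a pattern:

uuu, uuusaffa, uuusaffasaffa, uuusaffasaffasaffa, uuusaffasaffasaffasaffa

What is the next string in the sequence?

The strings grow by a fixed suffix saffa each time.
Applying this once more to uuusaffasaffasaffasaffa:

uuusaffasaffasaffasaffasaffa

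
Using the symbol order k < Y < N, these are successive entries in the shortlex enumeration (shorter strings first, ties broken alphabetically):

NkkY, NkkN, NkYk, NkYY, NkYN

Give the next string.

Find the rightmost character of NkYN below N, bump it to the next letter, and reset everything to its right to k.

NkNk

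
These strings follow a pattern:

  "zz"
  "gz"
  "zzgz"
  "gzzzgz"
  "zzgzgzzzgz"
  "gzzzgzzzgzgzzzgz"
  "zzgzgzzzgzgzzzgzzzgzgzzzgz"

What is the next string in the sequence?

gzzzgzzzgzgzzzgzzzgzgzzzgzgzzzgzzzgzgzzzgz

From term 3 onward, concatenate the second-to-last term with the last: zz·gz = zzgz, gz·zzgz = gzzzgz, …
So term 8 is gzzzgzzzgzgzzzgz·zzgzgzzzgzgzzzgzzzgzgzzzgz.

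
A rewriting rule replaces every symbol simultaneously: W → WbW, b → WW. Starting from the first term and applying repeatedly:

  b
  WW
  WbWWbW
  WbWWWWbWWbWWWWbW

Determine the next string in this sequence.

Applying the rule to each of the 16 symbols of WbWWWWbWWbWWWWbW gives the pieces WbW WW WbW WbW WbW WbW WW WbW WbW WW WbW WbW WbW WbW WW WbW, which concatenate to the answer.

WbWWWWbWWbWWbWWbWWWWbWWbWWWWbWWbWWbWWbWWWWbW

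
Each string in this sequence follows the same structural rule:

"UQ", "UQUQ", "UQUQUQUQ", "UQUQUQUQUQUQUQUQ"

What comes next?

UQUQUQUQUQUQUQUQUQUQUQUQUQUQUQUQ

Each string is two copies of the previous one concatenated.
One more doubling of UQUQUQUQUQUQUQUQ gives the answer.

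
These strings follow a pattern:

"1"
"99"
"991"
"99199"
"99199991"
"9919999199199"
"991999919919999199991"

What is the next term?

From term 3 onward, concatenate the last term with the second-to-last: 99·1 = 991, 991·99 = 99199, …
So term 8 is 991999919919999199991·9919999199199.

9919999199199991999919919999199199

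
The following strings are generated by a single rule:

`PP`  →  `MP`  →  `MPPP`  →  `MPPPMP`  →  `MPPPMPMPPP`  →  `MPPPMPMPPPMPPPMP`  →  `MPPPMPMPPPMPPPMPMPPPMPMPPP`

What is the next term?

From term 3 onward, concatenate the last term with the second-to-last: MP·PP = MPPP, MPPP·MP = MPPPMP, …
The next term joins MPPPMPMPPPMPPPMPMPPPMPMPPP and MPPPMPMPPPMPPPMP.

MPPPMPMPPPMPPPMPMPPPMPMPPPMPPPMPMPPPMPPPMP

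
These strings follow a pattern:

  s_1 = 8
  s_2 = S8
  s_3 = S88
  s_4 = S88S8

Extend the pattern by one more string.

From term 3 onward, concatenate the last term with the second-to-last: S8·8 = S88, S88·S8 = S88S8, …
The next term joins S88S8 and S88.

S88S8S88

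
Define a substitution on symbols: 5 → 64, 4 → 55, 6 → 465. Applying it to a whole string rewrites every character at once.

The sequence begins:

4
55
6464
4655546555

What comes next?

5546564646455465646464

Rewriting each symbol of 4655546555: 4→55, 6→465, 5→64, 5→64, 5→64, 4→55, 6→465, 5→64, 5→64, 5→64, which concatenates to 55 465 64 64 64 55 465 64 64 64.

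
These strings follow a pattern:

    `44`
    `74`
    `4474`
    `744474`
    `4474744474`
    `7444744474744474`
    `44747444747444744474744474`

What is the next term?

This is a Fibonacci-style word recurrence s(k) = s(k−2)·s(k−1): e.g. 44·74 = 4474.
Continuing: 7444744474744474 · 44747444747444744474744474 gives term 8.

744474447474447444747444747444744474744474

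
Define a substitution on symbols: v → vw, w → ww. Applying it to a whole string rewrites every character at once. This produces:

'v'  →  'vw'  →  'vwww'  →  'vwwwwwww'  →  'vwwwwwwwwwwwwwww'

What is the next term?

Rewriting the 16 symbols of vwwwwwwwwwwwwwww one by one yields vw ww ww ww ww ww ww ww ww ww ww ww ww ww ww ww; concatenated:

vwwwwwwwwwwwwwwwwwwwwwwwwwwwwwww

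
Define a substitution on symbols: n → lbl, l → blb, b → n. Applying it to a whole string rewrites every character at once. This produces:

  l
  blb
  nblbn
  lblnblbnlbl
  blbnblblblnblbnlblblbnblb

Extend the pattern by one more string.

nblbnlblnblbnblbnblblblnblbnlblblbnblbnblbnlblnblbn

Replace each of the 25 characters of blbnblblblnblbnlblblbnblb in place — n blb n lbl n blb n blb n blb lbl n blb n lbl blb n blb n blb n lbl n blb n — and concatenate.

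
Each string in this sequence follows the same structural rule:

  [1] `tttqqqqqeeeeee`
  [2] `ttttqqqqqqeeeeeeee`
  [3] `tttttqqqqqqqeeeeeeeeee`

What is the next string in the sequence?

The n-th term is n t's then n+2 q's then 2n e's, where the shown terms are n = 3, 4, 5.
Setting n = 6 gives 6, 8, 12 characters in each block.

ttttttqqqqqqqqeeeeeeeeeeee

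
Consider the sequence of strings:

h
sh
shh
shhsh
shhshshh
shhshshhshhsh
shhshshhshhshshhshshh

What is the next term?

Each term (from the third on) is the previous term followed by the one before it: term 3 = sh·h = shh.
The next term joins shhshshhshhshshhshshh and shhshshhshhsh.

shhshshhshhshshhshshhshhshshhshhsh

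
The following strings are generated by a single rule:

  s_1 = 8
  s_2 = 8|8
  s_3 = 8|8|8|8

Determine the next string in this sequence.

8|8|8|8|8|8|8|8

Each string is two copies of the previous one joined by '|'.
One more doubling of 8|8|8|8 gives the answer.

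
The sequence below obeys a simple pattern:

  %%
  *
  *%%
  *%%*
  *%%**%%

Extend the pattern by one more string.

Each term (from the third on) is the previous term followed by the one before it: term 3 = *·%% = *%%.
The next term joins *%%**%% and *%%*.

*%%**%%*%%*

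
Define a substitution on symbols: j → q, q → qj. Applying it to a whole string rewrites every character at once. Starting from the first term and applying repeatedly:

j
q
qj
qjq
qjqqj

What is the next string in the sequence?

Rewriting each symbol of qjqqj: q→qj, j→q, q→qj, q→qj, j→q, which concatenates to qj q qj qj q.

qjqqjqjq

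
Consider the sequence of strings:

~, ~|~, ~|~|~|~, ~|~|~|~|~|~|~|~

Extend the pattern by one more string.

~|~|~|~|~|~|~|~|~|~|~|~|~|~|~|~

Every step duplicates the string with '|' between the halves.
One more doubling of ~|~|~|~|~|~|~|~ gives the answer.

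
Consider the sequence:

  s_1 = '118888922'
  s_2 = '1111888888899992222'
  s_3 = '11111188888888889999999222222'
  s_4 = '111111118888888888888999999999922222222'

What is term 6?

Reading off run lengths: 1 runs 2, 4, 6, 8; 8 runs 4, 7, 10, 13; 9 runs 1, 4, 7, 10; 2 runs 2, 4, 6, 8 — each is linear in n (n = 1, 2, …).
Setting n = 6 gives 12, 19, 16, 12 characters in each block.

11111111111188888888888888888889999999999999999222222222222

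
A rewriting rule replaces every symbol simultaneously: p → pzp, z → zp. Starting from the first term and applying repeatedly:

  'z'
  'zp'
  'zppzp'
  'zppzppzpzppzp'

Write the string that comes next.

zppzppzpzppzppzpzppzpzppzppzpzppzp

Replace each of the 13 characters of zppzppzpzppzp in place — zp pzp pzp zp pzp pzp zp pzp zp pzp pzp zp pzp — and concatenate.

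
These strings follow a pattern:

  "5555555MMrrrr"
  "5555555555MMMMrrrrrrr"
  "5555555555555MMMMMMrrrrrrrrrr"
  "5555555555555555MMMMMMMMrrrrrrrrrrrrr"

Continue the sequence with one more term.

5555555555555555555MMMMMMMMMMrrrrrrrrrrrrrrrr

Reading off run lengths: 5 runs 7, 10, 13, 16; M runs 2, 4, 6, 8; r runs 4, 7, 10, 13 — each is linear in n, where the shown terms are n = 2, 3, 4, 5.
At n = 6 the blocks have lengths 19, 10, 16.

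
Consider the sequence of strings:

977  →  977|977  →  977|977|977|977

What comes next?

977|977|977|977|977|977|977|977

Each string is two copies of the previous one joined by '|'.
One more doubling of 977|977|977|977 gives the answer.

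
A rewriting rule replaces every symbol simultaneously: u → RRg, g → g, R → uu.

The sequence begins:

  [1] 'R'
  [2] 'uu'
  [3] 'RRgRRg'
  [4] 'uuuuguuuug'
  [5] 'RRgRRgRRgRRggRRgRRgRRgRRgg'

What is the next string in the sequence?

φ(RRgRRgRRgRRggRRgRRgRRgRRgg) expands symbol-by-symbol to uu uu g uu uu g uu uu g uu uu g g uu uu g uu uu g uu uu g uu uu g g; joining the 26 pieces gives the next term.

uuuuguuuuguuuuguuuugguuuuguuuuguuuuguuuugg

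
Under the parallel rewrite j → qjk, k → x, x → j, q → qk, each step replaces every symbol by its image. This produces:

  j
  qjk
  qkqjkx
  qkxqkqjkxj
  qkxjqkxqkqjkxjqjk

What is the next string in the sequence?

qkxjqjkqkxjqkxqkqjkxjqjkqkqjkx

Applying the rule to each of the 17 symbols of qkxjqkxqkqjkxjqjk gives the pieces qk x j qjk qk x j qk x qk qjk x j qjk qk qjk x, which concatenate to the answer.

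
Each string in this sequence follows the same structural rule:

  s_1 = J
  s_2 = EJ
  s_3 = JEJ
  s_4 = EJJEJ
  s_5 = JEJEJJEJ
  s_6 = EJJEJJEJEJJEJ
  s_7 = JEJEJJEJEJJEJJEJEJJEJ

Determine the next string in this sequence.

EJJEJJEJEJJEJJEJEJJEJEJJEJJEJEJJEJ

From term 3 onward, concatenate the second-to-last term with the last: J·EJ = JEJ, EJ·JEJ = EJJEJ, …
Continuing: EJJEJJEJEJJEJ · JEJEJJEJEJJEJJEJEJJEJ gives term 8.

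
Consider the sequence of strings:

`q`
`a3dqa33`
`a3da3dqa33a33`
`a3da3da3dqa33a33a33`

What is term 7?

Each term wraps the previous one in a3d on the left and a33 on the right.
From a3da3da3dqa33a33a33, 3 further steps: a3da3da3dqa33a33a33 → a3da3da3da3dqa33a33a33a33 → a3da3da3da3da3dqa33a33a33a33a33 → (answer).

a3da3da3da3da3da3dqa33a33a33a33a33a33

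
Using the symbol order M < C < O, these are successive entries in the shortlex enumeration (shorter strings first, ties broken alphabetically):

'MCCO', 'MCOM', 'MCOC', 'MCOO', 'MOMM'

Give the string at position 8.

MOCM

Advancing 3 positions from MOMM through MOMM → MOMC → MOMO reaches term 8.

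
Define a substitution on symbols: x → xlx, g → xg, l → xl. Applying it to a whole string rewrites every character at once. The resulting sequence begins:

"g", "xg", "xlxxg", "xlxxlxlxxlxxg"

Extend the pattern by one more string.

φ(xlxxlxlxxlxxg) expands symbol-by-symbol to xlx xl xlx xlx xl xlx xl xlx xlx xl xlx xlx xg; joining the 13 pieces gives the next term.

xlxxlxlxxlxxlxlxxlxlxxlxxlxlxxlxxg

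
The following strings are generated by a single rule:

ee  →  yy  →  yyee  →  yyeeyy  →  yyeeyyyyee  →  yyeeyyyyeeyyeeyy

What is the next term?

yyeeyyyyeeyyeeyyyyeeyyyyee

Each term (from the third on) is the previous term followed by the one before it: term 3 = yy·ee = yyee.
The next term joins yyeeyyyyeeyyeeyy and yyeeyyyyee.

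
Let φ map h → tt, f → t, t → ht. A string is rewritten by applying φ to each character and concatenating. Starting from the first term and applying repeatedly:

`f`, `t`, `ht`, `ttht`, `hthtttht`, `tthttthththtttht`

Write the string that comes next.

hthttthththttthttthttthththtttht

Applying the rule to each of the 16 symbols of tthttthththtttht gives the pieces ht ht tt ht ht ht tt ht tt ht tt ht ht ht tt ht, which concatenate to the answer.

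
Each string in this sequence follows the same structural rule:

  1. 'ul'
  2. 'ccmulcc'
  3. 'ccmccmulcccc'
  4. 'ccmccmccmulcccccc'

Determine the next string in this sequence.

s(k+1) = ccm·s(k)·cc, so each term gains ccm as a prefix and cc as a suffix.
One more step from ccmccmccmulcccccc gives the answer.

ccmccmccmccmulcccccccc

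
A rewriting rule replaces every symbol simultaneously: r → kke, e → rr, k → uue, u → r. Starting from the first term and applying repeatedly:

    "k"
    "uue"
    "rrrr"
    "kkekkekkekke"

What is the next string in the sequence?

Rewriting each symbol of kkekkekkekke: k→uue, k→uue, e→rr, k→uue, k→uue, e→rr, k→uue, k→uue, e→rr, k→uue, k→uue, e→rr, which concatenates to uue uue rr uue uue rr uue uue rr uue uue rr.

uueuuerruueuuerruueuuerruueuuerr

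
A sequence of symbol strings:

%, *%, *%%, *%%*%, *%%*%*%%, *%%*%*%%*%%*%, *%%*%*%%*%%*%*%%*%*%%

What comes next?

Each term (from the third on) is the previous term followed by the one before it: term 3 = *%·% = *%%.
Continuing: *%%*%*%%*%%*%*%%*%*%% · *%%*%*%%*%%*% gives term 8.

*%%*%*%%*%%*%*%%*%*%%*%%*%*%%*%%*%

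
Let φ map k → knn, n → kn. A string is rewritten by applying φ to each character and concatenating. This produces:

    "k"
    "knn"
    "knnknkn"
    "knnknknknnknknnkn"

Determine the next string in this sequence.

Rewriting the 17 symbols of knnknknknnknknnkn one by one yields knn kn kn knn kn knn kn knn kn kn knn kn knn kn kn knn kn; concatenated:

knnknknknnknknnknknnknknknnknknnknknknnkn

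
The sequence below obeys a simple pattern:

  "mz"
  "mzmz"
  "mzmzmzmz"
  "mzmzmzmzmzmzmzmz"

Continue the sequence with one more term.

s(k+1) = s(k)·s(k) — each term doubles the last.
Doubling mzmzmzmzmzmzmzmz:

mzmzmzmzmzmzmzmzmzmzmzmzmzmzmzmz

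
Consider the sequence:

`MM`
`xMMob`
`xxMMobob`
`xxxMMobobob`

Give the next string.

Each term wraps the previous one in x on the left and ob on the right.
Applying this once more to xxxMMobobob:

xxxxMMobobobob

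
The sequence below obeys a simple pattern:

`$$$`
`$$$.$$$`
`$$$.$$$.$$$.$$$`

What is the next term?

Each string is two copies of the previous one joined by '.'.
Doubling $$$.$$$.$$$.$$$ with '.' between the halves:

$$$.$$$.$$$.$$$.$$$.$$$.$$$.$$$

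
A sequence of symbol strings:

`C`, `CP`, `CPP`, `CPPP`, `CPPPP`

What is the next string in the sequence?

The strings grow by a fixed suffix P each time.
Applying this once more to CPPPP:

CPPPPP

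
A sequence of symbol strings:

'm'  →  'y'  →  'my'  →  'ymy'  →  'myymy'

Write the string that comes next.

ymymyymy

This is a Fibonacci-style word recurrence s(k) = s(k−2)·s(k−1): e.g. m·y = my.
So term 6 is ymy·myymy.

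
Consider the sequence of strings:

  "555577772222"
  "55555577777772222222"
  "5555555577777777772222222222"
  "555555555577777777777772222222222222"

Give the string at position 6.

5555555555555577777777777777777772222222222222222222

Each string has the form 5^{2n} 7^{3n-2} 2^{3n-2}, where the shown terms are n = 2, 3, 4, 5.
For term 6, n = 7, so the run lengths are 14, 19, 19.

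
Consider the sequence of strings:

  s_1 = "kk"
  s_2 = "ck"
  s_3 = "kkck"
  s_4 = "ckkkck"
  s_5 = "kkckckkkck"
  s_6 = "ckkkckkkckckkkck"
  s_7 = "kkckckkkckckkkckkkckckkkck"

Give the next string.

This is a Fibonacci-style word recurrence s(k) = s(k−2)·s(k−1): e.g. kk·ck = kkck.
So term 8 is ckkkckkkckckkkck·kkckckkkckckkkckkkckckkkck.

ckkkckkkckckkkckkkckckkkckckkkckkkckckkkck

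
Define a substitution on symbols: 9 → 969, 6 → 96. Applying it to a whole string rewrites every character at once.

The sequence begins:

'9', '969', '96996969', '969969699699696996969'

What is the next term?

Rewriting the 21 symbols of 969969699699696996969 one by one yields 969 96 969 969 96 969 96 969 969 96 969 969 96 969 96 969 969 96 969 96 969; concatenated:

9699696996996969969699699696996996969969699699696996969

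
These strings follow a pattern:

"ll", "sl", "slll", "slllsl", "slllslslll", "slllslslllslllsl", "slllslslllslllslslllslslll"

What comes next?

This is a Fibonacci-style word recurrence s(k) = s(k−1)·s(k−2): e.g. sl·ll = slll.
Continuing: slllslslllslllslslllslslll · slllslslllslllsl gives term 8.

slllslslllslllslslllslslllslllslslllslllsl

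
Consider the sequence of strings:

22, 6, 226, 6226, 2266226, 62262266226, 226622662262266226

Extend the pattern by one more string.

62262266226226622662262266226

This is a Fibonacci-style word recurrence s(k) = s(k−2)·s(k−1): e.g. 22·6 = 226.
So term 8 is 62262266226·226622662262266226.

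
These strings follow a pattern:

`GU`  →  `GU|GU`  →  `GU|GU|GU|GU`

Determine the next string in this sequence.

Each string is two copies of the previous one joined by '|'.
One more doubling of GU|GU|GU|GU gives the answer.

GU|GU|GU|GU|GU|GU|GU|GU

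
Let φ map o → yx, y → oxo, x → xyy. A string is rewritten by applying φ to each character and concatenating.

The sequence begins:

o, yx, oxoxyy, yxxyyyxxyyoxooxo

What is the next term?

oxoxyyxyyoxooxooxoxyyxyyoxooxoyxxyyyxyxxyyyx

Replace each of the 16 characters of yxxyyyxxyyoxooxo in place — oxo xyy xyy oxo oxo oxo xyy xyy oxo oxo yx xyy yx yx xyy yx — and concatenate.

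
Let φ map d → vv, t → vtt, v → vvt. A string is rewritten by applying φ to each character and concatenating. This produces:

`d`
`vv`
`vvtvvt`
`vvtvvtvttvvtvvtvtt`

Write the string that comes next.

vvtvvtvttvvtvvtvttvvtvttvttvvtvvtvttvvtvvtvttvvtvttvtt

φ(vvtvvtvttvvtvvtvtt) expands symbol-by-symbol to vvt vvt vtt vvt vvt vtt vvt vtt vtt vvt vvt vtt vvt vvt vtt vvt vtt vtt; joining the 18 pieces gives the next term.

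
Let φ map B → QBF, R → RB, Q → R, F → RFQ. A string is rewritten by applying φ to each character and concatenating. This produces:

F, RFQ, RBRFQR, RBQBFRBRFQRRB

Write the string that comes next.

RBQBFRQBFRFQRBQBFRBRFQRRBRBQBF

φ(RBQBFRBRFQRRB) expands symbol-by-symbol to RB QBF R QBF RFQ RB QBF RB RFQ R RB RB QBF; joining the 13 pieces gives the next term.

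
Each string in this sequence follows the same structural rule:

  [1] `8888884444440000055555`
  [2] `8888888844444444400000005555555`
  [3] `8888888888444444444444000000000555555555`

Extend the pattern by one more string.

8888888888884444444444444440000000000055555555555

Reading off run lengths: 8 runs 6, 8, 10; 4 runs 6, 9, 12; 0 runs 5, 7, 9; 5 runs 5, 7, 9 — each is linear in n, where the shown terms are n = 2, 3, 4.
Setting n = 5 gives 12, 15, 11, 11 characters in each block.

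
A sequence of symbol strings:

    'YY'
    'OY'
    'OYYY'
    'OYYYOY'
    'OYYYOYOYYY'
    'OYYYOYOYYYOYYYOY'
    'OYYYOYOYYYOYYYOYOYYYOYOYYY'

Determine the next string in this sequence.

OYYYOYOYYYOYYYOYOYYYOYOYYYOYYYOYOYYYOYYYOY

Each term (from the third on) is the previous term followed by the one before it: term 3 = OY·YY = OYYY.
Continuing: OYYYOYOYYYOYYYOYOYYYOYOYYY · OYYYOYOYYYOYYYOY gives term 8.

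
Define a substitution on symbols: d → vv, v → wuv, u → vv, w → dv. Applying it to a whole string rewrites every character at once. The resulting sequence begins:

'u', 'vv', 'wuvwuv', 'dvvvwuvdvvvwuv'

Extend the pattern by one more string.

Applying the rule to each of the 14 symbols of dvvvwuvdvvvwuv gives the pieces vv wuv wuv wuv dv vv wuv vv wuv wuv wuv dv vv wuv, which concatenate to the answer.

vvwuvwuvwuvdvvvwuvvvwuvwuvwuvdvvvwuv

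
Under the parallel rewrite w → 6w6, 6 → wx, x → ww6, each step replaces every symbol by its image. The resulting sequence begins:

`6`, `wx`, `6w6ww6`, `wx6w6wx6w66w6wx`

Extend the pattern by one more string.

φ(wx6w6wx6w66w6wx) expands symbol-by-symbol to 6w6 ww6 wx 6w6 wx 6w6 ww6 wx 6w6 wx wx 6w6 wx 6w6 ww6; joining the 15 pieces gives the next term.

6w6ww6wx6w6wx6w6ww6wx6w6wxwx6w6wx6w6ww6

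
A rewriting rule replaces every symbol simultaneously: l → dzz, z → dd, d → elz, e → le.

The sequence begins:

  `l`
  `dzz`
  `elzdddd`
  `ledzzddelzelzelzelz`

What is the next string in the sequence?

Replace each of the 19 characters of ledzzddelzelzelzelz in place — dzz le elz dd dd elz elz le dzz dd le dzz dd le dzz dd le dzz dd — and concatenate.

dzzleelzddddelzelzledzzddledzzddledzzddledzzdd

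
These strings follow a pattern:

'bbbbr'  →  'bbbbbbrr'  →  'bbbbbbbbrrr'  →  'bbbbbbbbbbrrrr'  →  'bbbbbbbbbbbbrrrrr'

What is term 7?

bbbbbbbbbbbbbbbbrrrrrrr

Reading off run lengths: b runs 4, 6, 8, 10, 12; r runs 1, 2, 3, 4, 5 — each is linear in n, where the shown terms are n = 2, 3, 4, 5, 6.
For term 7, n = 8, so the run lengths are 16, 7.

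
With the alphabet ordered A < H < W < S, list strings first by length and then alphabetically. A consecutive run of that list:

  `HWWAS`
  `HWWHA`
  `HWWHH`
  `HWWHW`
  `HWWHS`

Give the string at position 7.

Continuing the enumeration 2 steps past HWWHS: HWWHS → HWWWA → (answer).

HWWWH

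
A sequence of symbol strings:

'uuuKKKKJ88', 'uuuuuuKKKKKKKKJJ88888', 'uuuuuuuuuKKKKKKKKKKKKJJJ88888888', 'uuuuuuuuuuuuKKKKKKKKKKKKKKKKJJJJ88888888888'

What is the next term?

uuuuuuuuuuuuuuuKKKKKKKKKKKKKKKKKKKKJJJJJ88888888888888

Each string has the form u^{3n} K^{4n} J^{n} 8^{3n-1} (n = 1, 2, …).
Setting n = 5 gives 15, 20, 5, 14 characters in each block.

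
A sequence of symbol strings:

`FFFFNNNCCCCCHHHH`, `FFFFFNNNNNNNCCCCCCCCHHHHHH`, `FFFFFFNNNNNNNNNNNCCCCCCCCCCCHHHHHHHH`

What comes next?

FFFFFFFNNNNNNNNNNNNNNNCCCCCCCCCCCCCCHHHHHHHHHH

Term n consists of n+3 F's, followed by 4n-1 N's, followed by 3n+2 C's, followed by 2n+2 H's (n = 1, 2, …).
Setting n = 4 gives 7, 15, 14, 10 characters in each block.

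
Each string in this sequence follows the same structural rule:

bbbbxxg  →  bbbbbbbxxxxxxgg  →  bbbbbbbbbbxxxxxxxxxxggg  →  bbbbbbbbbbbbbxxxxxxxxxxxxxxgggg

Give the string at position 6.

Reading off run lengths: b runs 4, 7, 10, 13; x runs 2, 6, 10, 14; g runs 1, 2, 3, 4 — each is linear in n (n = 1, 2, …).
Setting n = 6 gives 19, 22, 6 characters in each block.

bbbbbbbbbbbbbbbbbbbxxxxxxxxxxxxxxxxxxxxxxgggggg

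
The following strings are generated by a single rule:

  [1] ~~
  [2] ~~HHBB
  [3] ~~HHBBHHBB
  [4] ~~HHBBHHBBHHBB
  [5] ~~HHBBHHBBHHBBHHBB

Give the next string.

The strings grow by a fixed suffix HHBB each time.
Applying this once more to ~~HHBBHHBBHHBBHHBB:

~~HHBBHHBBHHBBHHBBHHBB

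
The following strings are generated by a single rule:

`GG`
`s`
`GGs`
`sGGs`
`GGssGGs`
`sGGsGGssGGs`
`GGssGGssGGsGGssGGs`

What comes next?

This is a Fibonacci-style word recurrence s(k) = s(k−2)·s(k−1): e.g. GG·s = GGs.
The next term joins sGGsGGssGGs and GGssGGssGGsGGssGGs.

sGGsGGssGGsGGssGGssGGsGGssGGs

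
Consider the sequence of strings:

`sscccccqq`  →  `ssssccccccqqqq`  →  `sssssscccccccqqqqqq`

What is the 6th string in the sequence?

Each string has the form s^{2n-2} c^{n+3} q^{2n-2}, where the shown terms are n = 2, 3, 4.
Setting n = 7 gives 12, 10, 12 characters in each block.

ssssssssssssccccccccccqqqqqqqqqqqq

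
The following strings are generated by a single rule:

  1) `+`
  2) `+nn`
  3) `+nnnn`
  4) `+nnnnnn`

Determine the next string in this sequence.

The strings grow by a fixed suffix nn each time.
Applying this once more to +nnnnnn:

+nnnnnnnn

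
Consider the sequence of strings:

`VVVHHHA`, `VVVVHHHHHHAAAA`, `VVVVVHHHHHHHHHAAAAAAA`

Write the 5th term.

Each string has the form V^{n+2} H^{3n} A^{3n-2} (n = 1, 2, …).
At n = 5 the blocks have lengths 7, 15, 13.

VVVVVVVHHHHHHHHHHHHHHHAAAAAAAAAAAAA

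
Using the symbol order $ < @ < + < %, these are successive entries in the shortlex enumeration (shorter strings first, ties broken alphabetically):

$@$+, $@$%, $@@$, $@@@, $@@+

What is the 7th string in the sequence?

$@+$

Stepping forward 2 times from $@@+: $@@+ → $@@%, then the target.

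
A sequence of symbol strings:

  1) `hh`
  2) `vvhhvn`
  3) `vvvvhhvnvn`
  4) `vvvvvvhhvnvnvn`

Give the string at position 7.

vvvvvvvvvvvvhhvnvnvnvnvnvn

Every step adds vv to the front and vn to the end of the previous string.
From vvvvvvhhvnvnvn, 3 further steps: vvvvvvhhvnvnvn → vvvvvvvvhhvnvnvnvn → vvvvvvvvvvhhvnvnvnvnvn → (answer).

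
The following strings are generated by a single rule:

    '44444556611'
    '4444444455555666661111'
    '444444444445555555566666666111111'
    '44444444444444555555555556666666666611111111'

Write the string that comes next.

Reading off run lengths: 4 runs 5, 8, 11, 14; 5 runs 2, 5, 8, 11; 6 runs 2, 5, 8, 11; 1 runs 2, 4, 6, 8 — each is linear in n (n = 1, 2, …).
For the next term, n = 5, so the run lengths are 17, 14, 14, 10.

4444444444444444455555555555555666666666666661111111111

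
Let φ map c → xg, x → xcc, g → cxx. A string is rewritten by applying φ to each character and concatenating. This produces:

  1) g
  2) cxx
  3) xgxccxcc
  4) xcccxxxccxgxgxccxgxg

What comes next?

xccxgxgxgxccxccxccxgxgxcccxxxcccxxxccxgxgxcccxxxcccxx

Applying the rule to each of the 20 symbols of xcccxxxccxgxgxccxgxg gives the pieces xcc xg xg xg xcc xcc xcc xg xg xcc cxx xcc cxx xcc xg xg xcc cxx xcc cxx, which concatenate to the answer.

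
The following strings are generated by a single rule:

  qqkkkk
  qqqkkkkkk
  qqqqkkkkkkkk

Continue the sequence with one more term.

Reading off run lengths: q runs 2, 3, 4; k runs 4, 6, 8 — each is linear in n, where the shown terms are n = 2, 3, 4.
At n = 5 the blocks have lengths 5, 10.

qqqqqkkkkkkkkkk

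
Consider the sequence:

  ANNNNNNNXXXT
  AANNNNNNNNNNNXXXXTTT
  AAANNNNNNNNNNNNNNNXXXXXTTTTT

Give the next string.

AAAANNNNNNNNNNNNNNNNNNNXXXXXXTTTTTTT

Term n consists of n A's, followed by 4n+3 N's, followed by n+2 X's, followed by 2n-1 T's (n = 1, 2, …).
At n = 4 the blocks have lengths 4, 19, 6, 7.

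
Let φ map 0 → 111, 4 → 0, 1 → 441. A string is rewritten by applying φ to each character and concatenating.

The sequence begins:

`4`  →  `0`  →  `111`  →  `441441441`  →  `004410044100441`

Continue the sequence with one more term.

Rewriting the 15 symbols of 004410044100441 one by one yields 111 111 0 0 441 111 111 0 0 441 111 111 0 0 441; concatenated:

111111004411111110044111111100441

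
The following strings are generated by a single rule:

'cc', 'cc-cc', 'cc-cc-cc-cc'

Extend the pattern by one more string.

s(k+1) = s(k)·-·s(k) — each term doubles the last with '-' between the halves.
So the next term is two copies of cc-cc-cc-cc with '-' between the halves.

cc-cc-cc-cc-cc-cc-cc-cc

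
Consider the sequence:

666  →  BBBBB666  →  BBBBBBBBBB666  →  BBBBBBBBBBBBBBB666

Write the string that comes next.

BBBBBBBBBBBBBBBBBBBB666

Each term is the previous one with BBBBB prepended.
So the next term is BBBBB·BBBBBBBBBBBBBBB666.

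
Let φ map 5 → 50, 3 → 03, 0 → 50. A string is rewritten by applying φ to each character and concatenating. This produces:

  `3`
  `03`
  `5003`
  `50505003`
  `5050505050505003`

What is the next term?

Applying the rule to each of the 16 symbols of 5050505050505003 gives the pieces 50 50 50 50 50 50 50 50 50 50 50 50 50 50 50 03, which concatenate to the answer.

50505050505050505050505050505003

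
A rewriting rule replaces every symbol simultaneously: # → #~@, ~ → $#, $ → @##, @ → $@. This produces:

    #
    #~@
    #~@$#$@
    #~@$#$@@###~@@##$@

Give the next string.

Rewriting the 18 symbols of #~@$#$@@###~@@##$@ one by one yields #~@ $# $@ @## #~@ @## $@ $@ #~@ #~@ #~@ $# $@ $@ #~@ #~@ @## $@; concatenated:

#~@$#$@@###~@@##$@$@#~@#~@#~@$#$@$@#~@#~@@##$@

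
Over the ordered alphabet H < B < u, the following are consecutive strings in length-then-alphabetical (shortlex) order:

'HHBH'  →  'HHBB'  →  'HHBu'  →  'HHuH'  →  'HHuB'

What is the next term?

Find the rightmost character of HHuB below u, bump it to the next letter, and reset everything to its right to H.

HHuu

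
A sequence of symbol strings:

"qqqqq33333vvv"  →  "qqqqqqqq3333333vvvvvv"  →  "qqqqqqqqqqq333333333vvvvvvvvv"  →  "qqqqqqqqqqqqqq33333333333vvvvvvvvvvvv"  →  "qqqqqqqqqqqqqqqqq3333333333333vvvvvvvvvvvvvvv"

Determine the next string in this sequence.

qqqqqqqqqqqqqqqqqqqq333333333333333vvvvvvvvvvvvvvvvvv

The n-th term is 3n+2 q's then 2n+3 3's then 3n v's (n = 1, 2, …).
For the next term, n = 6, so the run lengths are 20, 15, 18.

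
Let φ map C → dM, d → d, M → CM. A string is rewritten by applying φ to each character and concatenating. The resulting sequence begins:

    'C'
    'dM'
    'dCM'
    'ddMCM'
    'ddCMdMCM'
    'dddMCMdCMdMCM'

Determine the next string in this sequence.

φ(dddMCMdCMdMCM) expands symbol-by-symbol to d d d CM dM CM d dM CM d CM dM CM; joining the 13 pieces gives the next term.

dddCMdMCMddMCMdCMdMCM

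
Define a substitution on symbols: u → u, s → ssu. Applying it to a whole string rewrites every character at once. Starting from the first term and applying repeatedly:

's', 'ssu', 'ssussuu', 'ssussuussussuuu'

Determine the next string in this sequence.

ssussuussussuuussussuussussuuuu

Replace each of the 15 characters of ssussuussussuuu in place — ssu ssu u ssu ssu u u ssu ssu u ssu ssu u u u — and concatenate.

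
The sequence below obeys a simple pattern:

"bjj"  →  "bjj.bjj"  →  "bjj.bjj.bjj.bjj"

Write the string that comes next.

s(k+1) = s(k)·.·s(k) — each term doubles the last with '.' between the halves.
Doubling bjj.bjj.bjj.bjj with '.' between the halves:

bjj.bjj.bjj.bjj.bjj.bjj.bjj.bjj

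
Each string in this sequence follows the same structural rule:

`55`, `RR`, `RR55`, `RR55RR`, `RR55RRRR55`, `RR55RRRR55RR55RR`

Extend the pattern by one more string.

Each term (from the third on) is the previous term followed by the one before it: term 3 = RR·55 = RR55.
Continuing: RR55RRRR55RR55RR · RR55RRRR55 gives term 7.

RR55RRRR55RR55RRRR55RRRR55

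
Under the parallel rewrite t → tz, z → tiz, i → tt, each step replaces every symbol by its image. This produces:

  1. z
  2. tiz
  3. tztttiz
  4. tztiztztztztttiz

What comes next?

tztiztztttiztztiztztiztztiztztztztttiz

Replace each of the 16 characters of tztiztztztztttiz in place — tz tiz tz tt tiz tz tiz tz tiz tz tiz tz tz tz tt tiz — and concatenate.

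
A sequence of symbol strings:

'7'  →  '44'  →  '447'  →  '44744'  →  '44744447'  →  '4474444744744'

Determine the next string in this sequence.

From term 3 onward, concatenate the last term with the second-to-last: 44·7 = 447, 447·44 = 44744, …
So term 7 is 4474444744744·44744447.

447444474474444744447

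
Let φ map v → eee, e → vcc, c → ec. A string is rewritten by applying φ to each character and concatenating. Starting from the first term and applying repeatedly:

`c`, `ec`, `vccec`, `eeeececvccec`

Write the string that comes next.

vccvccvccvccecvcceceeeececvccec

Rewriting each symbol of eeeececvccec: e→vcc, e→vcc, e→vcc, e→vcc, c→ec, e→vcc, c→ec, v→eee, c→ec, c→ec, e→vcc, c→ec, which concatenates to vcc vcc vcc vcc ec vcc ec eee ec ec vcc ec.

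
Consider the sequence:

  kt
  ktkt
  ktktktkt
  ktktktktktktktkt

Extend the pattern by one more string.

Each string is two copies of the previous one concatenated.
Doubling ktktktktktktktkt:

ktktktktktktktktktktktktktktktkt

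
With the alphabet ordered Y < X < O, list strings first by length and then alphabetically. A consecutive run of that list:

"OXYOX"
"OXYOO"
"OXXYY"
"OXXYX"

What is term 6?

Advancing 2 positions from OXXYX through OXXYX → OXXYO reaches term 6.

OXXXY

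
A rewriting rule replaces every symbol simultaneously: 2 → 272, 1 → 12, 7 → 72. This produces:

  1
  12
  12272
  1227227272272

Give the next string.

Applying the rule to each of the 13 symbols of 1227227272272 gives the pieces 12 272 272 72 272 272 72 272 72 272 272 72 272, which concatenate to the answer.

1227227272272272722727227227272272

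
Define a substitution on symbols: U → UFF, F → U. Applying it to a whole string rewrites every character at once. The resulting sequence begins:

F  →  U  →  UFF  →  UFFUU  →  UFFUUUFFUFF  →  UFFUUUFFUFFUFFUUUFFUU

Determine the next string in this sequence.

Rewriting the 21 symbols of UFFUUUFFUFFUFFUUUFFUU one by one yields UFF U U UFF UFF UFF U U UFF U U UFF U U UFF UFF UFF U U UFF UFF; concatenated:

UFFUUUFFUFFUFFUUUFFUUUFFUUUFFUFFUFFUUUFFUFF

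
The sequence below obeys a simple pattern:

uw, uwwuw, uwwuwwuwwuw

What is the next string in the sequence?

s(k+1) = s(k)·w·s(k) — each term doubles the last with 'w' between the halves.
Doubling uwwuwwuwwuw with 'w' between the halves:

uwwuwwuwwuwwuwwuwwuwwuw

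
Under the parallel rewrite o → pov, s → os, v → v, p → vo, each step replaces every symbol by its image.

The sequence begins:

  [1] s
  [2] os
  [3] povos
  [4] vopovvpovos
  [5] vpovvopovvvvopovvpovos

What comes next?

vvopovvvpovvopovvvvvpovvopovvvvopovvpovos

Applying the rule to each of the 22 symbols of vpovvopovvvvopovvpovos gives the pieces v vo pov v v pov vo pov v v v v pov vo pov v v vo pov v pov os, which concatenate to the answer.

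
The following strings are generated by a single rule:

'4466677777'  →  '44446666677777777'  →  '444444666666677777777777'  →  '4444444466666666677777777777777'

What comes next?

44444444446666666666677777777777777777

The n-th term is 2n-2 4's then 2n-1 6's then 3n-1 7's, where the shown terms are n = 2, 3, 4, 5.
For the next term, n = 6, so the run lengths are 10, 11, 17.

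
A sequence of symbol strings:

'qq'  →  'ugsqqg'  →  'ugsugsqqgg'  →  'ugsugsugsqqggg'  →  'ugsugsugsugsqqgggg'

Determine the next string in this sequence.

Every step adds ugs to the front and g to the end of the previous string.
Applying this once more to ugsugsugsugsqqgggg:

ugsugsugsugsugsqqggggg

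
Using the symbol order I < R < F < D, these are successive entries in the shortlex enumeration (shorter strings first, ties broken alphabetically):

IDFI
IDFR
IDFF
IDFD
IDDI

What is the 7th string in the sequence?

IDDF

Advancing 2 positions from IDDI through IDDI → IDDR reaches term 7.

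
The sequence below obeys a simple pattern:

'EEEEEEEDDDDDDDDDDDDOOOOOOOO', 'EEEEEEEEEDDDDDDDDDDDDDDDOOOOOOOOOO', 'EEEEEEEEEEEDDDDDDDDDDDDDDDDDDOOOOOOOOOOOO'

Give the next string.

EEEEEEEEEEEEEDDDDDDDDDDDDDDDDDDDDDOOOOOOOOOOOOOO

Term n consists of 2n+1 E's, followed by 3n+3 D's, followed by 2n+2 O's, where the shown terms are n = 3, 4, 5.
Setting n = 6 gives 13, 21, 14 characters in each block.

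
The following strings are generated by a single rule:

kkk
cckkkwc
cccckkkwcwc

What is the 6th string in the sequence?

cccccccccckkkwcwcwcwcwc

Every step adds cc to the front and wc to the end of the previous string.
From cccckkkwcwc, 3 further steps: cccckkkwcwc → cccccckkkwcwcwc → cccccccckkkwcwcwcwc → (answer).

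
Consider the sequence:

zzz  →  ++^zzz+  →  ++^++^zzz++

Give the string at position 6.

Each term wraps the previous one in ++^ on the left and + on the right.
From ++^++^zzz++, 3 further steps: ++^++^zzz++ → ++^++^++^zzz+++ → ++^++^++^++^zzz++++ → (answer).

++^++^++^++^++^zzz+++++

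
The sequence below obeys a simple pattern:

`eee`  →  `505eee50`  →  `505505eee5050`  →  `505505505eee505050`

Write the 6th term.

505505505505505eee5050505050

s(k+1) = 505·s(k)·50, so each term gains 505 as a prefix and 50 as a suffix.
From 505505505eee505050, 2 further steps: 505505505eee505050 → 505505505505eee50505050 → (answer).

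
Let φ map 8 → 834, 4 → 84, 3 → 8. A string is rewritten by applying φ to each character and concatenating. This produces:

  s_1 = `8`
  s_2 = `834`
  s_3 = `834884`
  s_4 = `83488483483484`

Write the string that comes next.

Rewriting the 14 symbols of 83488483483484 one by one yields 834 8 84 834 834 84 834 8 84 834 8 84 834 84; concatenated:

8348848348348483488483488483484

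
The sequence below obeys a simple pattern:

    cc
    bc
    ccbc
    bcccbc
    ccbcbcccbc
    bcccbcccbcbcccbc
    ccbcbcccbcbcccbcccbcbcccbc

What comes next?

This is a Fibonacci-style word recurrence s(k) = s(k−2)·s(k−1): e.g. cc·bc = ccbc.
Continuing: bcccbcccbcbcccbc · ccbcbcccbcbcccbcccbcbcccbc gives term 8.

bcccbcccbcbcccbcccbcbcccbcbcccbcccbcbcccbc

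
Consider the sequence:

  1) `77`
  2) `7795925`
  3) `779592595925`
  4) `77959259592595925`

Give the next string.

Each term is the previous one with 95925 appended.
Applying this once more to 77959259592595925:

7795925959259592595925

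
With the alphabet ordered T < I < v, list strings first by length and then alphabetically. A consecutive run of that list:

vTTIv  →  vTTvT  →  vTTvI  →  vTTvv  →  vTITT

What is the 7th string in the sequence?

Continuing the enumeration 2 steps past vTITT: vTITT → vTITI → (answer).

vTITv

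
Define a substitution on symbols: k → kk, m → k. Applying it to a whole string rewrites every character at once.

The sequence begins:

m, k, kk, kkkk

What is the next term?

kkkkkkkk

Expanding kkkk: k→kk, k→kk, k→kk, k→kk. Concatenated: kk kk kk kk.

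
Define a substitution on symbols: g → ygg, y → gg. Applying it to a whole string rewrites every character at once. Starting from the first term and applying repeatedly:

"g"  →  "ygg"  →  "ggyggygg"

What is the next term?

yggyggggyggyggggyggygg

Expanding ggyggygg: g→ygg, g→ygg, y→gg, g→ygg, g→ygg, y→gg, g→ygg, g→ygg. Concatenated: ygg ygg gg ygg ygg gg ygg ygg.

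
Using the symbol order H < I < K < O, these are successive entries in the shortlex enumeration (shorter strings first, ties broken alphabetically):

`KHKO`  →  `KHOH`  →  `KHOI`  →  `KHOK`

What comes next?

Treat KHOK as a base-4 numeral over the given alphabet and add one, carrying through any trailing O's.

KHOO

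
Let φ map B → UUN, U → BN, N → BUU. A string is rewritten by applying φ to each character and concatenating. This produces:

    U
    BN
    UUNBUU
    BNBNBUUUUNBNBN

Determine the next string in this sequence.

Rewriting the 14 symbols of BNBNBUUUUNBNBN one by one yields UUN BUU UUN BUU UUN BN BN BN BN BUU UUN BUU UUN BUU; concatenated:

UUNBUUUUNBUUUUNBNBNBNBNBUUUUNBUUUUNBUU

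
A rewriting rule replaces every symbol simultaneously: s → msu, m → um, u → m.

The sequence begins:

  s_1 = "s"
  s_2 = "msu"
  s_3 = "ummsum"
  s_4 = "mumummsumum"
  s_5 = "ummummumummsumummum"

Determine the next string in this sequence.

φ(ummummumummsumummum) expands symbol-by-symbol to m um um m um um m um m um um msu m um m um um m um; joining the 19 pieces gives the next term.

mumummumummummumummsumummumummum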